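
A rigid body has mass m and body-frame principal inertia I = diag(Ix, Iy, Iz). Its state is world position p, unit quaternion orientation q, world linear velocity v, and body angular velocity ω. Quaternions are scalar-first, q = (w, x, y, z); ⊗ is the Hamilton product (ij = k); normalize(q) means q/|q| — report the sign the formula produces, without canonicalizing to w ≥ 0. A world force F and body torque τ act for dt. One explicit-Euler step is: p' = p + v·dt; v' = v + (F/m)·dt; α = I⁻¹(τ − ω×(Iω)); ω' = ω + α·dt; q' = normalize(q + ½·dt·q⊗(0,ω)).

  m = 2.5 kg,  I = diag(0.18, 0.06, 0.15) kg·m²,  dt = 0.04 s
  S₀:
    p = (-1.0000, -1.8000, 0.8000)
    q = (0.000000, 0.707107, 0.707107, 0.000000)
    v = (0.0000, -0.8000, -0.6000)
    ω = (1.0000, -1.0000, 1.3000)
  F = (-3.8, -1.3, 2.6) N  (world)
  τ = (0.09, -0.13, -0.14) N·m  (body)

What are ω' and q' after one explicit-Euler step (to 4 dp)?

α = I⁻¹(τ − ω×Iω) = (1.1500, -2.8167, -1.7333)
ω + α·dt = (1.0460, -1.1127, 1.2307)
Hamilton product q⊗(0,ω) = (0.0000000, 0.9192391, -0.9192391, -1.4142140)
q' = normalize(q + ½dt·q⊗(0,ω)) = (0.0000, 0.7250, 0.6882, -0.0283)

ω' = (1.0460, -1.1127, 1.2307)
q' = (0.0000, 0.7250, 0.6882, -0.0283)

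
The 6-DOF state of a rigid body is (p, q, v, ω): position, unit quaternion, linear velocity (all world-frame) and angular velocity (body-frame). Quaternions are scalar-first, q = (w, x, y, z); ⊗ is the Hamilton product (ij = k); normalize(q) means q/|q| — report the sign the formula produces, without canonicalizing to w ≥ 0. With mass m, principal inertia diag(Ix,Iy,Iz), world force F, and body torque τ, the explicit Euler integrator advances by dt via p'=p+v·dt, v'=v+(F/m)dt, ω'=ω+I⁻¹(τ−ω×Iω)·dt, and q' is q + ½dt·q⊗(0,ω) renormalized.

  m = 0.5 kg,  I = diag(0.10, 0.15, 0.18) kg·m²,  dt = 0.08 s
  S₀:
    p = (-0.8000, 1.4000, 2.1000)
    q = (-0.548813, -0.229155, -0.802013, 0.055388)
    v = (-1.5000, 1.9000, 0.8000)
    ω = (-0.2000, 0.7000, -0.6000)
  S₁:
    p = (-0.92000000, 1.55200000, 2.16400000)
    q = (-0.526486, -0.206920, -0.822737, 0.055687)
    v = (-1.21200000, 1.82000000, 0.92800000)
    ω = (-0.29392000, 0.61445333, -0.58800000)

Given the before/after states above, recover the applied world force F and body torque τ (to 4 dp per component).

F = (1.8000, -0.5000, 0.8000)
τ = (-0.1300, -0.1700, 0.0200)

v₁ − v₀ = (0.28800000, -0.08000000, 0.12800000)
applied force F = (1.8000, -0.5000, 0.8000)
ω₁ − ω₀ = (-0.09392000, -0.08554667, 0.01200000)
applied torque τ = (-0.1300, -0.1700, 0.0200)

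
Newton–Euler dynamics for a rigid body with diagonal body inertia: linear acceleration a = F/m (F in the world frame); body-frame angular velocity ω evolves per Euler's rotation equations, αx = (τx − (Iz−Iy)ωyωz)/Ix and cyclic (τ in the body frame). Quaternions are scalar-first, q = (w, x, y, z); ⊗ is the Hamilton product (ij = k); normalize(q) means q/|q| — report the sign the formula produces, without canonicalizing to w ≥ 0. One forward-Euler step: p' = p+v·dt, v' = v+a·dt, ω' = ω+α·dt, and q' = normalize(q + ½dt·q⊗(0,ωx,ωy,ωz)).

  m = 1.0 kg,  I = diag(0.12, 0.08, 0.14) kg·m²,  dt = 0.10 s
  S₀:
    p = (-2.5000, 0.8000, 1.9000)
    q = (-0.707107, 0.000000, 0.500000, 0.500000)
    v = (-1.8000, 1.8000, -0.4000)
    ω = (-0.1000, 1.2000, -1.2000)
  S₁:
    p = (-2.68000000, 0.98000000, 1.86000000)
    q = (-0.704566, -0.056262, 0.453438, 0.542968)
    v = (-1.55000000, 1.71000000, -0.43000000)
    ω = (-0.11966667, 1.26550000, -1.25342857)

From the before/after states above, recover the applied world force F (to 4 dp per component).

F = (2.5000, -0.9000, -0.3000)

v₁ − v₀ = (0.25000000, -0.09000000, -0.03000000)
m·(v₁−v₀)/dt = (2.5000, -0.9000, -0.3000)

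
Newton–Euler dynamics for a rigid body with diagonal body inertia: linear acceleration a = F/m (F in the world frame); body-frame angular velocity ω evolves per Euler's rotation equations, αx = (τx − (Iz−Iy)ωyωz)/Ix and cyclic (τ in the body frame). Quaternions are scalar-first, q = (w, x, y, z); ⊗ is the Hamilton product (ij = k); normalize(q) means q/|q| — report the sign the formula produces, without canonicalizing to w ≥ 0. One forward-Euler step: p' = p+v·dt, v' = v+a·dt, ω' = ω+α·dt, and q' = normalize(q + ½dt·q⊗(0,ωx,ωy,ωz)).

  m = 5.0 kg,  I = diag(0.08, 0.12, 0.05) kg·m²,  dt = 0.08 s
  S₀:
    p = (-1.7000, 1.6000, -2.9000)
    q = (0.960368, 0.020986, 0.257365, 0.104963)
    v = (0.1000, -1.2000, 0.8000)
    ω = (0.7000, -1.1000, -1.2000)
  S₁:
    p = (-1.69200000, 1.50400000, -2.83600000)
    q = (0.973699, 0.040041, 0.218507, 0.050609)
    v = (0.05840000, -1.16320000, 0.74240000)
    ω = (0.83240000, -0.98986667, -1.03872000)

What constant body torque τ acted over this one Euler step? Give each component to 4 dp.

rate change Δω = (0.13240000, 0.11013333, 0.16128000)
ω₀×(Iω₀) = (-0.0924, -0.0252, -0.0308)
I·α + gyro = (0.0400, 0.1400, 0.0700)

τ = (0.0400, 0.1400, 0.0700)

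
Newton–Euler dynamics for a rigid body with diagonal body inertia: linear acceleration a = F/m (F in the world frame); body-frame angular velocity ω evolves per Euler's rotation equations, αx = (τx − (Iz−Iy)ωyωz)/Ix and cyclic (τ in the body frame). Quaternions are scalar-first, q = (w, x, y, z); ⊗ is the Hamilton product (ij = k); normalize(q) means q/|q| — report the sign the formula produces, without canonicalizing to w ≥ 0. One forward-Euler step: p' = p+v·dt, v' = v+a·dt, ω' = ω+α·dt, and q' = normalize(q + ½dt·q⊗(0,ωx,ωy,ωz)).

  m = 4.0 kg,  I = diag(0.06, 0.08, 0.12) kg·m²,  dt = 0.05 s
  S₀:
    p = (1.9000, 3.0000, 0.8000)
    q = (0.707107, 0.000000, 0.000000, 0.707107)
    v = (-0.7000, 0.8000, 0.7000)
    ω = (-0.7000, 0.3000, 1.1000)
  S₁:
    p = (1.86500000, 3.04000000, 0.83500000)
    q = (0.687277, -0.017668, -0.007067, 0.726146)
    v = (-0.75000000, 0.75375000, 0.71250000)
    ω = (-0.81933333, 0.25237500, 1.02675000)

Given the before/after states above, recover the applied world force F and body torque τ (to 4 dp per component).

ω₁ − ω₀ = (-0.11933333, -0.04762500, -0.07325000)
applied torque τ = (-0.1300, -0.0300, -0.1800)
velocity change Δv = (-0.05000000, -0.04625000, 0.01250000)
F = m·Δv/dt = (-4.0000, -3.7000, 1.0000)

F = (-4.0000, -3.7000, 1.0000)
τ = (-0.1300, -0.0300, -0.1800)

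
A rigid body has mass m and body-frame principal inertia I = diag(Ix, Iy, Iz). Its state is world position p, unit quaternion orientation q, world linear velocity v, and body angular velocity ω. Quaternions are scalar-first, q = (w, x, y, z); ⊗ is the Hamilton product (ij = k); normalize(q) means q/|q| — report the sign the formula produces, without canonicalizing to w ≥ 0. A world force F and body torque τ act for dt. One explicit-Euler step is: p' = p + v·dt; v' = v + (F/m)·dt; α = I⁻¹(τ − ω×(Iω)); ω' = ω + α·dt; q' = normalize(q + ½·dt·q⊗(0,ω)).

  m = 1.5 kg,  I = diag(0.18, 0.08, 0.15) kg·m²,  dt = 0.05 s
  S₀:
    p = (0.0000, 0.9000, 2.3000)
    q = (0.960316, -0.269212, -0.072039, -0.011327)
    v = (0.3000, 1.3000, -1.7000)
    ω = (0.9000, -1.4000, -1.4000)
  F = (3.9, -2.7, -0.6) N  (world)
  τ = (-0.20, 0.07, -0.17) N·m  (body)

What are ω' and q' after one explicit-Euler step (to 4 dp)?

ω' = (0.8063, -1.3326, -1.4987)
q' = (0.9620, -0.2451, -0.1152, -0.0338)

(τ − ω×Iω)/I = (-1.8733, 1.3475, -1.9733)
new body rate ω' = (0.8063, -1.3326, -1.4987)
q⊗(0,ω) = (0.1255784, 0.9492812, -1.7315335, -0.9027105)
updated quaternion q' = (0.9620, -0.2451, -0.1152, -0.0338)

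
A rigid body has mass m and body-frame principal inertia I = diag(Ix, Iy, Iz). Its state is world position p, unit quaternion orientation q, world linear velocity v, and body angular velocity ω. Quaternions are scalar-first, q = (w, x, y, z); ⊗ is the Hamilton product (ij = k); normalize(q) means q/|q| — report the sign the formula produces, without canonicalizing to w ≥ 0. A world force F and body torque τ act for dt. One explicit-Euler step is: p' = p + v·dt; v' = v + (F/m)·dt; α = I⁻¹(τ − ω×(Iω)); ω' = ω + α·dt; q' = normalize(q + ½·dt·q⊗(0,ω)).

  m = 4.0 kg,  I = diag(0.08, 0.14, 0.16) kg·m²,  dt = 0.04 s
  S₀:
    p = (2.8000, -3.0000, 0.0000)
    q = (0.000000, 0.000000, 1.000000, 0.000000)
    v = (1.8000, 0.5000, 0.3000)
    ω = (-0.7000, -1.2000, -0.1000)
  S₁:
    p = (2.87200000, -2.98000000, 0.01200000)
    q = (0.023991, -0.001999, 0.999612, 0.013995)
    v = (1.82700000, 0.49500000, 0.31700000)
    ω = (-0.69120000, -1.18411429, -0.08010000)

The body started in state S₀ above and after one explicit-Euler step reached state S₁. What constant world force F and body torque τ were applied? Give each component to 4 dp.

rate change Δω = (0.00880000, 0.01588571, 0.01990000)
precession coupling = (0.0024, -0.0056, 0.0504)
applied torque τ = (0.0200, 0.0500, 0.1300)
v₁ − v₀ = (0.02700000, -0.00500000, 0.01700000)
F = m·Δv/dt = (2.7000, -0.5000, 1.7000)

F = (2.7000, -0.5000, 1.7000)
τ = (0.0200, 0.0500, 0.1300)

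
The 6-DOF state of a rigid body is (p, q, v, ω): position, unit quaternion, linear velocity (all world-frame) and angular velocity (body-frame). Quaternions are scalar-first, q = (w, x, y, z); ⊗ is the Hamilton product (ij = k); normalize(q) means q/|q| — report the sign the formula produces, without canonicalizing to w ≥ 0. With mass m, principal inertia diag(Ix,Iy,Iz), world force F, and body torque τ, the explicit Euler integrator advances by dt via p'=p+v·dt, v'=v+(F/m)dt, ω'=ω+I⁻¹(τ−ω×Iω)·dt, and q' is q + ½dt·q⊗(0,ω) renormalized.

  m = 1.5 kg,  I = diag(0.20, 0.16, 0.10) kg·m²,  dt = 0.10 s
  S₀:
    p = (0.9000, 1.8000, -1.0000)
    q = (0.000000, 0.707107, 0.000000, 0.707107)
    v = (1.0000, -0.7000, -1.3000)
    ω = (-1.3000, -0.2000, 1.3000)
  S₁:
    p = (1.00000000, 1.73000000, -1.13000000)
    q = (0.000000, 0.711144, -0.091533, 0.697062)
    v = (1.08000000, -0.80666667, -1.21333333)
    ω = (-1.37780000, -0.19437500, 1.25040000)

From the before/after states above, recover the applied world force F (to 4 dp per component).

F = (1.2000, -1.6000, 1.3000)

v₁ − v₀ = (0.08000000, -0.10666667, 0.08666667)
m·(v₁−v₀)/dt = (1.2000, -1.6000, 1.3000)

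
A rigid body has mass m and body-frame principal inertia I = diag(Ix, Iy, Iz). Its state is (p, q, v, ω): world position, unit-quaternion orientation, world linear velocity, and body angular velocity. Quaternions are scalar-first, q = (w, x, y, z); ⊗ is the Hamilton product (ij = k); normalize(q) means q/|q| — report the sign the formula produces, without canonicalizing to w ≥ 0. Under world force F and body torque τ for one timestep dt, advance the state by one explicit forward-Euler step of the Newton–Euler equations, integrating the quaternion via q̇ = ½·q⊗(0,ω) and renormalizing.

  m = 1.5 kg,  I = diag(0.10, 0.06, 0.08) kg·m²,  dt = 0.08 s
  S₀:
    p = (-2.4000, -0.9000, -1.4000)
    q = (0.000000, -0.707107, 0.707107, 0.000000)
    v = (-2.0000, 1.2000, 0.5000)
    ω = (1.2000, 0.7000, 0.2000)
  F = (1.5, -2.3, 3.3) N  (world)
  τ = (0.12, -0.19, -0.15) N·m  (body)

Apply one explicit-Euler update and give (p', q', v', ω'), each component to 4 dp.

p' = (-2.5600, -0.8040, -1.3600)
q' = (0.0141, -0.7003, 0.7116, -0.0537)
v' = (-1.9200, 1.0773, 0.6760)
ω' = (1.2938, 0.4403, 0.0836)

p' = p + v·dt = (-2.5600, -0.8040, -1.3600)
new velocity v' = (-1.9200, 1.0773, 0.6760)
(τ − ω×Iω)/I = (1.1720, -3.2467, -1.4550)
ω + α·dt = (1.2938, 0.4403, 0.0836)
q⊗(0,ω) = (0.3535535, 0.1414214, 0.1414214, -1.3435033)
q' = normalize(q + ½dt·q⊗(0,ω)) = (0.0141, -0.7003, 0.7116, -0.0537)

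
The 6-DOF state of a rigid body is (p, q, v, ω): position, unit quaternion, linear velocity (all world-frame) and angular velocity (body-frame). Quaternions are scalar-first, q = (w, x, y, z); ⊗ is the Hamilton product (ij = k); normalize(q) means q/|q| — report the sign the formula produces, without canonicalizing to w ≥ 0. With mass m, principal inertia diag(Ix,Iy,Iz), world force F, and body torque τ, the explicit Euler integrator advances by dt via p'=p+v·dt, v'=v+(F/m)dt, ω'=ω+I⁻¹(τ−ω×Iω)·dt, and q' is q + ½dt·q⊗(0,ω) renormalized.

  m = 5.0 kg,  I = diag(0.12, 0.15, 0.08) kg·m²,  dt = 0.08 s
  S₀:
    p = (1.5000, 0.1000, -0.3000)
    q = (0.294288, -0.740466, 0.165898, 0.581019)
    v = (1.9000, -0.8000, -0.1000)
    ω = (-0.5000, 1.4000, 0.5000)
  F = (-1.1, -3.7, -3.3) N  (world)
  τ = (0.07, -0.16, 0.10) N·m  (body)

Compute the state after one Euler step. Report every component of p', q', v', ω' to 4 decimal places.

p' = (1.6520, 0.0360, -0.3080)
q' = (0.2581, -0.7740, 0.1852, 0.5477)
v' = (1.8824, -0.8592, -0.1528)
ω' = (-0.4207, 1.3200, 0.6210)

angular accel α = (0.9917, -1.0000, 1.5125)
ω + α·dt = (-0.4207, 1.3200, 0.6210)
q⊗(0,ω) = (-0.8929997, -0.8776216, 0.4917267, -0.8065594)
updated quaternion q' = (0.2581, -0.7740, 0.1852, 0.5477)
linear accel F/m = (-0.2200, -0.7400, -0.6600)
p' = p + v·dt = (1.6520, 0.0360, -0.3080)
v' = v + a·dt = (1.8824, -0.8592, -0.1528)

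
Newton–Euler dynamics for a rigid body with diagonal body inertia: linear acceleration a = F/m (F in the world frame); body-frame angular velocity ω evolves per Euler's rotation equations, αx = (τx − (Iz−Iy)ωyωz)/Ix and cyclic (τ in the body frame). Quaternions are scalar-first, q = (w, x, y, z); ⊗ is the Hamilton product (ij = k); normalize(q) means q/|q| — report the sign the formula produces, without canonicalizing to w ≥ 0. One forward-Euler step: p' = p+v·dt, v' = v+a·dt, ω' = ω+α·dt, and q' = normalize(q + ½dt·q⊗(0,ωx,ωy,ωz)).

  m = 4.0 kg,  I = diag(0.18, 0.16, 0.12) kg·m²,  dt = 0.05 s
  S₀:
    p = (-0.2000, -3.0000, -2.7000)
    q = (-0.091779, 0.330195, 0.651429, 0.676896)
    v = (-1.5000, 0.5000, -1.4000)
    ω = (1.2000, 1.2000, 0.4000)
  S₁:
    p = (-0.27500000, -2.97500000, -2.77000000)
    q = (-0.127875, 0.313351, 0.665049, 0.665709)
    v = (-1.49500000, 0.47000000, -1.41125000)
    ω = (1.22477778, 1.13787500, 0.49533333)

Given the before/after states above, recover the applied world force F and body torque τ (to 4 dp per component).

ω₁ − ω₀ = (0.02477778, -0.06212500, 0.09533333)
gyro term ω₀×Iω₀ = (-0.0192, 0.0288, -0.0288)
applied torque τ = (0.0700, -0.1700, 0.2000)
v₁ − v₀ = (0.00500000, -0.03000000, -0.01125000)
applied force F = (0.4000, -2.4000, -0.9000)

F = (0.4000, -2.4000, -0.9000)
τ = (0.0700, -0.1700, 0.2000)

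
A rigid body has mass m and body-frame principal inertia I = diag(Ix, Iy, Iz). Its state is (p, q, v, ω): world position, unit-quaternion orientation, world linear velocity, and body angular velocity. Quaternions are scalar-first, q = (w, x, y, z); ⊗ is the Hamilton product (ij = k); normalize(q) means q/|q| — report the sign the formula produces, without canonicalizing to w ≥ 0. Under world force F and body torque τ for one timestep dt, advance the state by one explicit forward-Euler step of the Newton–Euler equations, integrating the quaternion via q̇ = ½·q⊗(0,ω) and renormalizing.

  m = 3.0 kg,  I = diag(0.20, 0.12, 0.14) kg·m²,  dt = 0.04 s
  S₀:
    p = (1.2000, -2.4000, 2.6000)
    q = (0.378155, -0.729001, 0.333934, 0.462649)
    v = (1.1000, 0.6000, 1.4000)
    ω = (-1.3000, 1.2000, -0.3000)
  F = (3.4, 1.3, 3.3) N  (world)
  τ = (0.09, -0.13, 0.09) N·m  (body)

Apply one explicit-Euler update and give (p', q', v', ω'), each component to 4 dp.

p' = (1.2440, -2.3760, 2.6560)
q' = (0.3537, -0.7515, 0.3264, 0.4513)
v' = (1.1453, 0.6173, 1.4440)
ω' = (-1.2806, 1.1489, -0.3099)

p' = p + v·dt = (1.2440, -2.3760, 2.6560)
new velocity v' = (1.1453, 0.6173, 1.4440)
gyro term ω×Iω = (-0.0072, 0.0234, 0.1248)
angular accel α = (0.4860, -1.2783, -0.2486)
new body rate ω' = (-1.2806, 1.1489, -0.3099)
2q̇ = q⊗(0,ω) = (-1.2096274, -1.1469605, -0.3663580, -0.5541335)
q + ½dt·q⊗(0,ω), renormalized = (0.3537, -0.7515, 0.3264, 0.4513)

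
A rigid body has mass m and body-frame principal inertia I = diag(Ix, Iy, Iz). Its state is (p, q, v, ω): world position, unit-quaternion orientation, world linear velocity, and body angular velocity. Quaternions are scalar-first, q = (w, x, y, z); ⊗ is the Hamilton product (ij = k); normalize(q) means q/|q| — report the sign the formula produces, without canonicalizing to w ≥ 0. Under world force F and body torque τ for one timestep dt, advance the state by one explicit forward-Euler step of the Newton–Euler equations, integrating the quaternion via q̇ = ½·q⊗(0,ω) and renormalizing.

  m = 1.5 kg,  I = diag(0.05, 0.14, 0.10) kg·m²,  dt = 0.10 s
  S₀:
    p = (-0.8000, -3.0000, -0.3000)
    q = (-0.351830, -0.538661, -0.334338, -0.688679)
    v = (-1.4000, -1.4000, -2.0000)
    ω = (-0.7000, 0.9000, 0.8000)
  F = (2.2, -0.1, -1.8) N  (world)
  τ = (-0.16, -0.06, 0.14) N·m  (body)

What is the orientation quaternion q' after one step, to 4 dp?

q' = (-0.3273, -0.5075, -0.3038, -0.7369)

2q̇ = q⊗(0,ω) = (0.4747847, 0.5986217, 0.5963571, -1.0002955)
updated quaternion q' = (-0.3273, -0.5075, -0.3038, -0.7369)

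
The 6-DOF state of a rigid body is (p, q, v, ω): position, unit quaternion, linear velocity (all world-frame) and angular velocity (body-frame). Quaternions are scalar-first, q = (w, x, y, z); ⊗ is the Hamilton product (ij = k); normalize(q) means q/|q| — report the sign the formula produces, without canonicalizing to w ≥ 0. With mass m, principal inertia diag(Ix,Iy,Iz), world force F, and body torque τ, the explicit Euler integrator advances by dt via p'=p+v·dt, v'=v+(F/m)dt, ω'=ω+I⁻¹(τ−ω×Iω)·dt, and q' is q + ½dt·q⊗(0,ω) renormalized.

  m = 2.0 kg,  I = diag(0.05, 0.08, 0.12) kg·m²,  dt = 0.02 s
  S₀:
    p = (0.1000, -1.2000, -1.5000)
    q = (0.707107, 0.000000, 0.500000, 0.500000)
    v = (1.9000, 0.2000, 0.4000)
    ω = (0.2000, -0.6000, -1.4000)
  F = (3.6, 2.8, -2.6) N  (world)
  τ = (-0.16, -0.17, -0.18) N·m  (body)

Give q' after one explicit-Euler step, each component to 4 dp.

q' = (0.7170, -0.0026, 0.4967, 0.4890)

2q̇ = q⊗(0,ω) = (1.0000000, -0.2585786, -0.3242642, -1.0899498)
q' = normalize(q + ½dt·q⊗(0,ω)) = (0.7170, -0.0026, 0.4967, 0.4890)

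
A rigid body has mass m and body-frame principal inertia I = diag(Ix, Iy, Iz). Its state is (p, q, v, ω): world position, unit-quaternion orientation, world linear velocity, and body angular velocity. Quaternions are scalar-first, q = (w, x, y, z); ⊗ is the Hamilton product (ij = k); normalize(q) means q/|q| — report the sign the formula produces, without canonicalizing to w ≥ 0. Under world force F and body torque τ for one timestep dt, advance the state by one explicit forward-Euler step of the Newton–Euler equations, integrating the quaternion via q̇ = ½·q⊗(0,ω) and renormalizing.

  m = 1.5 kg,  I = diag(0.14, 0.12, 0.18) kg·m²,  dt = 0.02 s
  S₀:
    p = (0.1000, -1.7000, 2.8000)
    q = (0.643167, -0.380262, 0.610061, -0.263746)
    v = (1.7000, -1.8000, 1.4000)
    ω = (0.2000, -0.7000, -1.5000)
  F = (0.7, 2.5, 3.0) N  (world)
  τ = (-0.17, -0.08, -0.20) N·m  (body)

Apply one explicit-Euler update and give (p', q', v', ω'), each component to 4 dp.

a = F/m = (0.4667, 1.6667, 2.0000)
p + v·dt = (0.1340, -1.7360, 2.8280)
v' = v + a·dt = (1.7093, -1.7667, 1.4400)
α = I⁻¹(τ − ω×Iω) = (-1.6643, -0.7667, -1.1267)
ω' = ω + α·dt = (0.1667, -0.7153, -1.5225)
q⊗(0,ω) = (0.1074761, -0.9710803, -1.0733591, -0.8205793)
q' = normalize(q + ½dt·q⊗(0,ω)) = (0.6442, -0.3899, 0.5992, -0.2719)

p' = (0.1340, -1.7360, 2.8280)
q' = (0.6442, -0.3899, 0.5992, -0.2719)
v' = (1.7093, -1.7667, 1.4400)
ω' = (0.1667, -0.7153, -1.5225)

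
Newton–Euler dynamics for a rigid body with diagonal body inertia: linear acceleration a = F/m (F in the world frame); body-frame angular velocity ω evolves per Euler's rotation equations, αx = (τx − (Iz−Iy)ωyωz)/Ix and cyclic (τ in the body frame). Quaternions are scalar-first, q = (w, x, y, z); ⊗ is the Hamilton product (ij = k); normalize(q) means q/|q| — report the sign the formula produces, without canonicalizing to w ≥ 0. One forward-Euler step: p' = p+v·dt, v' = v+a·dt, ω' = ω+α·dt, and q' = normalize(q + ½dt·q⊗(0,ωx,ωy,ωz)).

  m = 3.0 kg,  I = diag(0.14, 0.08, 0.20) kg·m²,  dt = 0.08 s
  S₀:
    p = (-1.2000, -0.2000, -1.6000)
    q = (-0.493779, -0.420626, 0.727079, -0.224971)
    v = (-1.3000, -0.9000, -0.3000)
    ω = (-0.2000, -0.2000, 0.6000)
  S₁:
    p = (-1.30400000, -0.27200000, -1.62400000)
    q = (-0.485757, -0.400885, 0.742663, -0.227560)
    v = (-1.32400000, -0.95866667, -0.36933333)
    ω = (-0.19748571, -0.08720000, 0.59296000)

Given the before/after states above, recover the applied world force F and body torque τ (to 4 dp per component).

velocity change Δv = (-0.02400000, -0.05866667, -0.06933333)
m·(v₁−v₀)/dt = (-0.9000, -2.2000, -2.6000)
ω₁ − ω₀ = (0.00251429, 0.11280000, -0.00704000)
precession coupling = (-0.0144, 0.0072, -0.0024)
τ = I·(Δω/dt) + ω₀×(Iω₀) = (-0.0100, 0.1200, -0.0200)

F = (-0.9000, -2.2000, -2.6000)
τ = (-0.0100, 0.1200, -0.0200)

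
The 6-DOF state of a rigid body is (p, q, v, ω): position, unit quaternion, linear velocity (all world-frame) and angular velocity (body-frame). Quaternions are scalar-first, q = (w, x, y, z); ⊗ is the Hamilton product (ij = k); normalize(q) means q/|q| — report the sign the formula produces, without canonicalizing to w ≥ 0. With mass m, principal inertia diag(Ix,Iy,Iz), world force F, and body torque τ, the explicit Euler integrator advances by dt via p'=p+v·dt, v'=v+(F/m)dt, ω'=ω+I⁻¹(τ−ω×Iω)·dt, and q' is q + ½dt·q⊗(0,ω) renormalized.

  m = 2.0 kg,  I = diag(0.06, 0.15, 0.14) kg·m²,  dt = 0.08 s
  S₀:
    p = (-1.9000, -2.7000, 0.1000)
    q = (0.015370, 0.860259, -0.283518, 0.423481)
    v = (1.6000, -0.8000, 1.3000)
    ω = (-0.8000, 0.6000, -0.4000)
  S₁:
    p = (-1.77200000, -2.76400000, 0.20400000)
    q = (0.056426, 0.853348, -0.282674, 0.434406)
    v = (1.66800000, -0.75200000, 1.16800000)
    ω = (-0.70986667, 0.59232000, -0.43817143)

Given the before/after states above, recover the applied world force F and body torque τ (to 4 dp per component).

v₁ − v₀ = (0.06800000, 0.04800000, -0.13200000)
F = m·Δv/dt = (1.7000, 1.2000, -3.3000)
rate change Δω = (0.09013333, -0.00768000, -0.03817143)
ω₀×(Iω₀) = (0.0024, -0.0256, -0.0432)
I·α + gyro = (0.0700, -0.0400, -0.1100)

F = (1.7000, 1.2000, -3.3000)
τ = (0.0700, -0.0400, -0.1100)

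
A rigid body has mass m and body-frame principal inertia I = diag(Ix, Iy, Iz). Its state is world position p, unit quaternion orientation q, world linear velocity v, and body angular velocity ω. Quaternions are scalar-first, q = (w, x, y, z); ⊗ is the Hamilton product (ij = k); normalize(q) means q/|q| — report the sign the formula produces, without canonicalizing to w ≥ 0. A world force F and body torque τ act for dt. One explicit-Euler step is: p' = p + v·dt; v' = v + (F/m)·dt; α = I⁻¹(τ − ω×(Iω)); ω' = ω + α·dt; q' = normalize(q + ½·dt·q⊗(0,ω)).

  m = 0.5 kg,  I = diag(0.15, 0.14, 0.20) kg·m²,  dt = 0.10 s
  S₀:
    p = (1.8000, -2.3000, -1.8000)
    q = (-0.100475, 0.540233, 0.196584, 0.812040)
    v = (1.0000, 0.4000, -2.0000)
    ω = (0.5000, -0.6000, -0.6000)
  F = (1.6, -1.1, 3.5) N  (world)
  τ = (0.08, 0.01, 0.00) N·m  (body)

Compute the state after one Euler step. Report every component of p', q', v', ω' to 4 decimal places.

p' = (1.9000, -2.2600, -2.0000)
q' = (-0.0836, 0.5555, 0.2358, 0.7930)
v' = (1.3200, 0.1800, -1.3000)
ω' = (0.5389, -0.6036, -0.6015)

linear accel F/m = (3.2000, -2.2000, 7.0000)
new position p' = (1.9000, -2.2600, -2.0000)
v' = v + a·dt = (1.3200, 0.1800, -1.3000)
ω×(Iω) gyroscopic = (0.0216, 0.0150, 0.0030)
α = I⁻¹(τ − ω×Iω) = (0.3893, -0.0357, -0.0150)
ω + α·dt = (0.5389, -0.6036, -0.6015)
q⊗(0,ω) = (0.3350579, 0.3190361, 0.7904448, -0.3621468)
updated quaternion q' = (-0.0836, 0.5555, 0.2358, 0.7930)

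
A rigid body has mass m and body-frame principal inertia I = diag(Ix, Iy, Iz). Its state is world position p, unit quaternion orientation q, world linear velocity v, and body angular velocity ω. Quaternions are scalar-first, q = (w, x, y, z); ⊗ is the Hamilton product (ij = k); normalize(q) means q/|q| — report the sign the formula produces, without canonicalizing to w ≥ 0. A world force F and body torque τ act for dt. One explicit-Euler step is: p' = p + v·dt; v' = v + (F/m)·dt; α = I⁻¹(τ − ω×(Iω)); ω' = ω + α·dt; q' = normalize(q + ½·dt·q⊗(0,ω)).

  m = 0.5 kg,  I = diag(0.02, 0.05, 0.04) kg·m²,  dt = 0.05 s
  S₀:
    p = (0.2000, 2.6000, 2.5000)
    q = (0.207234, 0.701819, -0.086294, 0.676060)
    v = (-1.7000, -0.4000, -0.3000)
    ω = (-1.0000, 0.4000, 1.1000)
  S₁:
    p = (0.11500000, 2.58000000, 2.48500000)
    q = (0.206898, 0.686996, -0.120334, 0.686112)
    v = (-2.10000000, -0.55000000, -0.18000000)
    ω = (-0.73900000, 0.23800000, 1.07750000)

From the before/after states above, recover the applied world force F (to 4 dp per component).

F = (-4.0000, -1.5000, 1.2000)

velocity change Δv = (-0.40000000, -0.15000000, 0.12000000)
m·(v₁−v₀)/dt = (-4.0000, -1.5000, 1.2000)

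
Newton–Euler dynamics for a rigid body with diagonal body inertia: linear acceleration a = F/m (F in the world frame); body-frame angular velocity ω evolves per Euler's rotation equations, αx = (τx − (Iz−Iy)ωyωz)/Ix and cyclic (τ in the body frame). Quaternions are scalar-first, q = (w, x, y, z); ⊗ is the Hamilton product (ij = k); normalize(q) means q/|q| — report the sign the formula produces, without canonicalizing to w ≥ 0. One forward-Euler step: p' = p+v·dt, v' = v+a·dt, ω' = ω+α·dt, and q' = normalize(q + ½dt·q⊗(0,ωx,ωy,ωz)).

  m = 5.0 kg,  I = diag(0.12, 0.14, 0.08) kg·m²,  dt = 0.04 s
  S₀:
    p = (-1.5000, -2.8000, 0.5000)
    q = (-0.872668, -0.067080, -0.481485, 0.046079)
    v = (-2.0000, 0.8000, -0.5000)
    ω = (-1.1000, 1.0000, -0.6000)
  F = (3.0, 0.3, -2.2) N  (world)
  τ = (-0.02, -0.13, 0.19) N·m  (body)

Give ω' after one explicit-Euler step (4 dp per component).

ω' = (-1.1187, 0.9553, -0.4940)

α = I⁻¹(τ − ω×Iω) = (-0.4667, -1.1171, 2.6500)
ω + α·dt = (-1.1187, 0.9553, -0.4940)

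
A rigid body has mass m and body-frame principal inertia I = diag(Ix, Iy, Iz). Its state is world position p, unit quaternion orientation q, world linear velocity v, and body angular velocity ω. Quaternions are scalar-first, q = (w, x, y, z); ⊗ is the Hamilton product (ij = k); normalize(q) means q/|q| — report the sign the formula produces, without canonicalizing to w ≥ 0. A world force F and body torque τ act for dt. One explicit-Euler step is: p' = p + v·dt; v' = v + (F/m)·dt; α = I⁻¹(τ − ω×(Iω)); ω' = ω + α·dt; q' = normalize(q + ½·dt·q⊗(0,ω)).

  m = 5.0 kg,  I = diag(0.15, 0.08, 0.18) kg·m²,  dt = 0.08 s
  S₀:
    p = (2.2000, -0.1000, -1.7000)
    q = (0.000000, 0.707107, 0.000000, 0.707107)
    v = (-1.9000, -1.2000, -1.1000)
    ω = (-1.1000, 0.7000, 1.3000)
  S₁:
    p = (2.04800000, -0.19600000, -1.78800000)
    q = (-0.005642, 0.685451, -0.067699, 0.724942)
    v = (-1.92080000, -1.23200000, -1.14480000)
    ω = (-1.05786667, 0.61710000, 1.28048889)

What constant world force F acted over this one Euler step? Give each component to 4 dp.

F = (-1.3000, -2.0000, -2.8000)

v₁ − v₀ = (-0.02080000, -0.03200000, -0.04480000)
F = m·Δv/dt = (-1.3000, -2.0000, -2.8000)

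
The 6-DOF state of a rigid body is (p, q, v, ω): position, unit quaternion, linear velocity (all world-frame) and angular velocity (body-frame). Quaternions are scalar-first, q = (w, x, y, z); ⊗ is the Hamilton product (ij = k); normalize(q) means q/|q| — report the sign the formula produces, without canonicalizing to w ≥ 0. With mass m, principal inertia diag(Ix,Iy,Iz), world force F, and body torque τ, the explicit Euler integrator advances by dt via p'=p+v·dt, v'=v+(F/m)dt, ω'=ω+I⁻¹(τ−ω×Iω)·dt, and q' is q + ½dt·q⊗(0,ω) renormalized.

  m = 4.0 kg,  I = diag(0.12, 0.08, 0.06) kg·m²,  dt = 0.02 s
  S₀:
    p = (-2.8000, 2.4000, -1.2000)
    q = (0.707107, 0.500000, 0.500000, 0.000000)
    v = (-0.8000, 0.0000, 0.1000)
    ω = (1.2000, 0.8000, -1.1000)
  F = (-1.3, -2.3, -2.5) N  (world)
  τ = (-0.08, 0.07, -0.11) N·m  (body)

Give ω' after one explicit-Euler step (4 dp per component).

ω×(Iω) gyroscopic = (0.0176, -0.0792, -0.0384)
angular accel α = (-0.8133, 1.8650, -1.1933)
new body rate ω' = (1.1837, 0.8373, -1.1239)

ω' = (1.1837, 0.8373, -1.1239)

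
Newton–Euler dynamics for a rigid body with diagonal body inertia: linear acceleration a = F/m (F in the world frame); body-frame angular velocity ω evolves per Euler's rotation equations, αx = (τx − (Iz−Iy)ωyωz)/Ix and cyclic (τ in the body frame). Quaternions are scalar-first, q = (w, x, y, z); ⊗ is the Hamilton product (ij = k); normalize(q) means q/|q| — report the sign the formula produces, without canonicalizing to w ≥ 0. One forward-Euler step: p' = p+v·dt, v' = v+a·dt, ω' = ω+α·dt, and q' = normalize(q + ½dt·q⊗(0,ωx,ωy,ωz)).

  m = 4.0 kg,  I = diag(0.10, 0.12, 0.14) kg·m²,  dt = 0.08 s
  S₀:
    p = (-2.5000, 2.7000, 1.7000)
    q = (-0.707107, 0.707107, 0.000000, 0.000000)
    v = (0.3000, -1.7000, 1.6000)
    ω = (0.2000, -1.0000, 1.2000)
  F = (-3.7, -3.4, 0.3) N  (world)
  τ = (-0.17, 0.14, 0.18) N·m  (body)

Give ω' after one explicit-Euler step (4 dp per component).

ω×(Iω) gyroscopic = (-0.0240, -0.0096, -0.0040)
α = I⁻¹(τ − ω×Iω) = (-1.4600, 1.2467, 1.3143)
ω' = ω + α·dt = (0.0832, -0.9003, 1.3051)

ω' = (0.0832, -0.9003, 1.3051)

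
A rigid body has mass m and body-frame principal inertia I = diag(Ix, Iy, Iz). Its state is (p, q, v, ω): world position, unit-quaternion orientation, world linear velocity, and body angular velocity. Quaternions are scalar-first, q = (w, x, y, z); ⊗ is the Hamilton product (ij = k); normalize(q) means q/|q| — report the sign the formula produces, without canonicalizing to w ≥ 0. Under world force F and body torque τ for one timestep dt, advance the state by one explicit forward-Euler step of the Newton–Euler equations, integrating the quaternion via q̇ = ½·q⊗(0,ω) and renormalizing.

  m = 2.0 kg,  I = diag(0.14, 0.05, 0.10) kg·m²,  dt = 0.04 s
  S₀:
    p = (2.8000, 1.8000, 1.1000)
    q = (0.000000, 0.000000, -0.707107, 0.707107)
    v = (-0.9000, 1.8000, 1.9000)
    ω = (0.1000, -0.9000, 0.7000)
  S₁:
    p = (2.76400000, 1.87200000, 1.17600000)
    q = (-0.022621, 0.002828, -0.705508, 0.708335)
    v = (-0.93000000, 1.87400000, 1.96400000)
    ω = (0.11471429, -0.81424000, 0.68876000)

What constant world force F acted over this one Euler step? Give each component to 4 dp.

v₁ − v₀ = (-0.03000000, 0.07400000, 0.06400000)
F = m·Δv/dt = (-1.5000, 3.7000, 3.2000)

F = (-1.5000, 3.7000, 3.2000)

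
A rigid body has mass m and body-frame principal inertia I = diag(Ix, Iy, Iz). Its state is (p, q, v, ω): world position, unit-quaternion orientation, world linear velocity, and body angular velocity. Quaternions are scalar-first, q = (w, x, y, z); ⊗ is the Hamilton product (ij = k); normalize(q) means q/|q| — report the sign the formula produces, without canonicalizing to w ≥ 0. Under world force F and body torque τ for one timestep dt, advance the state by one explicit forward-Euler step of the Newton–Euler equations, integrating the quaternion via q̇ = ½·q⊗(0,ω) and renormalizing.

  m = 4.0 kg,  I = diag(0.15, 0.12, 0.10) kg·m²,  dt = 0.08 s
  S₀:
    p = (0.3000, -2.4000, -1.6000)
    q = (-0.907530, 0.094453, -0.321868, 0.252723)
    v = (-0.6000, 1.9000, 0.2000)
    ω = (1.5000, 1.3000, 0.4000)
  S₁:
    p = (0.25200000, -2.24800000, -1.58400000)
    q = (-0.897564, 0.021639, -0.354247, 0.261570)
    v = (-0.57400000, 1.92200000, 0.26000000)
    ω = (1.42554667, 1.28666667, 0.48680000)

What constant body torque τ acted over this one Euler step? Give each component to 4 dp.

Δω = ω₁−ω₀ = (-0.07445333, -0.01333333, 0.08680000)
precession coupling = (-0.0104, 0.0300, -0.0585)
applied torque τ = (-0.1500, 0.0100, 0.0500)

τ = (-0.1500, 0.0100, 0.0500)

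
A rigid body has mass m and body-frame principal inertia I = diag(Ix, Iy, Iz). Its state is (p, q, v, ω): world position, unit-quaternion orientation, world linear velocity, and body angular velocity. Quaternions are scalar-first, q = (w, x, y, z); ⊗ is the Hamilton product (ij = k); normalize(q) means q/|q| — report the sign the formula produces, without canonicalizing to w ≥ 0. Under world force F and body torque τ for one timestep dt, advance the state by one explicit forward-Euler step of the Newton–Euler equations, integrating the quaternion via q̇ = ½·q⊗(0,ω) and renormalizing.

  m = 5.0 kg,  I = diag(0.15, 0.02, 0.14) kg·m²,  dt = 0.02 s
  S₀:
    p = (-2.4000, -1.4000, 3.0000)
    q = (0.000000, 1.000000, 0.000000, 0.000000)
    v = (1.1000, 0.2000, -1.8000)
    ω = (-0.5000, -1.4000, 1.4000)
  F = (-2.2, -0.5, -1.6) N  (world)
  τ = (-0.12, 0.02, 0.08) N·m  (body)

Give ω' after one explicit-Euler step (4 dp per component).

angular accel α = (0.7680, 1.3500, 1.2214)
ω' = ω + α·dt = (-0.4846, -1.3730, 1.4244)

ω' = (-0.4846, -1.3730, 1.4244)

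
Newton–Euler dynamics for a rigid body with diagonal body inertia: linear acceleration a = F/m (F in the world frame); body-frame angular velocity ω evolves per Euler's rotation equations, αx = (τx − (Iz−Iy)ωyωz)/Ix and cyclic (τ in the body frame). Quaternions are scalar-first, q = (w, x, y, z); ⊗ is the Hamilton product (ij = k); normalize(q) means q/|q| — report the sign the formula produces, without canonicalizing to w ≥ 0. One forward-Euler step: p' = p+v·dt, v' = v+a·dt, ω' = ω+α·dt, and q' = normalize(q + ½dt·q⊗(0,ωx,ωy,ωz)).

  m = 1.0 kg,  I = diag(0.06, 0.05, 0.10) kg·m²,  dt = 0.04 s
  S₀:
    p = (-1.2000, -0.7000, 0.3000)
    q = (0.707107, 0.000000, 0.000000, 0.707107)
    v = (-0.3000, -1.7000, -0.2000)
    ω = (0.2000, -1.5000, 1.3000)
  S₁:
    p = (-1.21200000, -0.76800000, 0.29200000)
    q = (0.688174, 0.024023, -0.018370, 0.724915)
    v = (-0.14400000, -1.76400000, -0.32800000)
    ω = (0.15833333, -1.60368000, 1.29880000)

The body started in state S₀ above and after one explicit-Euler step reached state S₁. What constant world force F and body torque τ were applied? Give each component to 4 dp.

F = (3.9000, -1.6000, -3.2000)
τ = (-0.1600, -0.1400, 0.0000)

Δv = v₁−v₀ = (0.15600000, -0.06400000, -0.12800000)
m·(v₁−v₀)/dt = (3.9000, -1.6000, -3.2000)
ω₁ − ω₀ = (-0.04166667, -0.10368000, -0.00120000)
τ = I·(Δω/dt) + ω₀×(Iω₀) = (-0.1600, -0.1400, 0.0000)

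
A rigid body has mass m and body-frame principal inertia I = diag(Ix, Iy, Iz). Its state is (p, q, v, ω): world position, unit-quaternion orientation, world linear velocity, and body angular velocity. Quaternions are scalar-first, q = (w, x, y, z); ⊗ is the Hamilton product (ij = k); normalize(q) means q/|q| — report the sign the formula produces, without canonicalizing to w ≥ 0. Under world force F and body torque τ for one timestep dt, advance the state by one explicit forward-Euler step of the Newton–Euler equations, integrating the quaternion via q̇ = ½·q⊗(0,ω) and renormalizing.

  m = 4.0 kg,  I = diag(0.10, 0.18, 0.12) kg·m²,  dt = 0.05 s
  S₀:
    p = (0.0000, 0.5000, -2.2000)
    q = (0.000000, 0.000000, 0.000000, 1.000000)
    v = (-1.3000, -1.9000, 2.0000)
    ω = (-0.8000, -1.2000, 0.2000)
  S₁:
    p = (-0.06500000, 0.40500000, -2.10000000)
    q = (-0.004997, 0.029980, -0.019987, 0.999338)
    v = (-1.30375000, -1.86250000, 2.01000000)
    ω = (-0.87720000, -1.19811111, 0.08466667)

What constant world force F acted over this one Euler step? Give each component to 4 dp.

velocity change Δv = (-0.00375000, 0.03750000, 0.01000000)
applied force F = (-0.3000, 3.0000, 0.8000)

F = (-0.3000, 3.0000, 0.8000)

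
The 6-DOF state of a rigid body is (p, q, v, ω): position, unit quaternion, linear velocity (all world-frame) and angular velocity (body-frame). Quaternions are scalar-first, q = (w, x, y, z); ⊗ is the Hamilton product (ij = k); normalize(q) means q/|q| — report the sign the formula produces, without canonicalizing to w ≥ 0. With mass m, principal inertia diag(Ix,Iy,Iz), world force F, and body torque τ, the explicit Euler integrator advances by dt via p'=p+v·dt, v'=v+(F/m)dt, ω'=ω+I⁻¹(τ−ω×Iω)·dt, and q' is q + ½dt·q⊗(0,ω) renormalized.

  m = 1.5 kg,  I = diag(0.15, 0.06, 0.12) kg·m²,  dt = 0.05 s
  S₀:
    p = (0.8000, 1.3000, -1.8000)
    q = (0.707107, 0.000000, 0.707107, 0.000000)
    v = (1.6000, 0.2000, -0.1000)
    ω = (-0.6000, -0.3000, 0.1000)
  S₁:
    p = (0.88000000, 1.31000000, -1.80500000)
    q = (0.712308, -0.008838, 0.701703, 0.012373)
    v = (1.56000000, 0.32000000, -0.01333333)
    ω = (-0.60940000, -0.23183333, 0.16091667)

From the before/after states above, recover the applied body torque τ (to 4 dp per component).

ω₁ − ω₀ = (-0.00940000, 0.06816667, 0.06091667)
I·α + gyro = (-0.0300, 0.0800, 0.1300)

τ = (-0.0300, 0.0800, 0.1300)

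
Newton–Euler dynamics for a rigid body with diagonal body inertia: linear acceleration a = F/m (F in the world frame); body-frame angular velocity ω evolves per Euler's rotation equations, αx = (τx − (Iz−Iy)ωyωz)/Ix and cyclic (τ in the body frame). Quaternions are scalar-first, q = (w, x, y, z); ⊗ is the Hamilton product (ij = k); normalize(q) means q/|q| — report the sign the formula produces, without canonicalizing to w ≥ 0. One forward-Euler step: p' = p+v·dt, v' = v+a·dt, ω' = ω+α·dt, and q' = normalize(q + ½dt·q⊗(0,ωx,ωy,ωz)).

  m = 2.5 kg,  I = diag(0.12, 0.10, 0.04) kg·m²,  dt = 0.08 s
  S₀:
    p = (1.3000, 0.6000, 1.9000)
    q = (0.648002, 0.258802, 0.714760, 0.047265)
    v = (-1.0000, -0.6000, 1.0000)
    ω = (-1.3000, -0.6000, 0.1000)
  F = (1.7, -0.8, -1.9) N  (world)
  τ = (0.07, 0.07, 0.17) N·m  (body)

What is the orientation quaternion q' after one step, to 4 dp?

q⊗(0,ω) = (0.7605721, -0.7425676, -0.4761259, 0.8387070)
updated quaternion q' = (0.6773, 0.2287, 0.6946, 0.0807)

q' = (0.6773, 0.2287, 0.6946, 0.0807)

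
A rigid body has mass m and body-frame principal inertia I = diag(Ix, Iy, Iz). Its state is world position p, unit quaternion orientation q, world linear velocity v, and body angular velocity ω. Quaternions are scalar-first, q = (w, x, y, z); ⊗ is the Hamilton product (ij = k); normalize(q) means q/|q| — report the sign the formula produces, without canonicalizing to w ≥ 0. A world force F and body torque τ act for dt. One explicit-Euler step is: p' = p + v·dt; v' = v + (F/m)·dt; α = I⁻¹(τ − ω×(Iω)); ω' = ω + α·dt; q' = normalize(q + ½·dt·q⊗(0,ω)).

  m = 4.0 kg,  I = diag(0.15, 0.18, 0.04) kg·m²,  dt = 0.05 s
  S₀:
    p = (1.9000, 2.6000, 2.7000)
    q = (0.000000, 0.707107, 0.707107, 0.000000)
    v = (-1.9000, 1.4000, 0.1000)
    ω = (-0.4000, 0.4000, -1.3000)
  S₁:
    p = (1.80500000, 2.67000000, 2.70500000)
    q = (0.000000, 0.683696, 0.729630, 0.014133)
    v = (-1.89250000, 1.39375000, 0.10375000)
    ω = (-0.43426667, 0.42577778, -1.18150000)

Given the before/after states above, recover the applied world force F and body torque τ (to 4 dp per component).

F = (0.6000, -0.5000, 0.3000)
τ = (-0.0300, 0.1500, 0.0900)

Δv = v₁−v₀ = (0.00750000, -0.00625000, 0.00375000)
F = m·Δv/dt = (0.6000, -0.5000, 0.3000)
rate change Δω = (-0.03426667, 0.02577778, 0.11850000)
precession coupling = (0.0728, 0.0572, -0.0048)
I·α + gyro = (-0.0300, 0.1500, 0.0900)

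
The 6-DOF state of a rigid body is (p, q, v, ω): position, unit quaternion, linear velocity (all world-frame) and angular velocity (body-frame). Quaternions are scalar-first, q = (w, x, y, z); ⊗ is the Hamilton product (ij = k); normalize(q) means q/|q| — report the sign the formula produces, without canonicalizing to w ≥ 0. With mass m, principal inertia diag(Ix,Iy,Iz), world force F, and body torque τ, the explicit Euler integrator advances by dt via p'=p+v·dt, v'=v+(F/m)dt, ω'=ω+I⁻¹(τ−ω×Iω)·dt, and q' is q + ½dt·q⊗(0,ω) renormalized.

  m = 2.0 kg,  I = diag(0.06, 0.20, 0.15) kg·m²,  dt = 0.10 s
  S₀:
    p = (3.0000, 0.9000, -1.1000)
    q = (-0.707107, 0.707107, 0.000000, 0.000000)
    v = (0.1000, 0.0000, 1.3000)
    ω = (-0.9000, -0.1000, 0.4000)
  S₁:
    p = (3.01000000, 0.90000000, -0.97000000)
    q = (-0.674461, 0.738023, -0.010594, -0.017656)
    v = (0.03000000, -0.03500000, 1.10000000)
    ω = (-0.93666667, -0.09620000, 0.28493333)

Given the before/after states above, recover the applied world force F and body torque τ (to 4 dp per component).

F = (-1.4000, -0.7000, -4.0000)
τ = (-0.0200, 0.0400, -0.1600)

velocity change Δv = (-0.07000000, -0.03500000, -0.20000000)
F = m·Δv/dt = (-1.4000, -0.7000, -4.0000)
Δω = ω₁−ω₀ = (-0.03666667, 0.00380000, -0.11506667)
τ = I·(Δω/dt) + ω₀×(Iω₀) = (-0.0200, 0.0400, -0.1600)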